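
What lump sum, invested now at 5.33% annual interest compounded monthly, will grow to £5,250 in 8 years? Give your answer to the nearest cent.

£3,430.73

Periodic rate = 5.33%/12 = 0.00444167; 96 periods.
P = 5,250/(1 + 0.0533/12)^96 ≈ 5,250/1.530287814 ≈ 3,430.7272.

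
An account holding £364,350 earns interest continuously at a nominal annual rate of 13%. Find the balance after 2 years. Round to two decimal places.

A = P·e^(rt) = 364,350·e^(0.13·2) = 364,350·e^0.26.
e^0.26 ≈ 1.29693008667, so A ≈ 472,536.4771.

£472,536.48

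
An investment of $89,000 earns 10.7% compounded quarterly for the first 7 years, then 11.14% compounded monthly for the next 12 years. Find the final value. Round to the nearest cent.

$705,161.46

Phase 1: 89,000·(1 + 0.02675)^28 ≈ 186,381.1252.
Phase 2: 186,381.1252·(1 + 0.1114/12)^144 ≈ 705,161.4574.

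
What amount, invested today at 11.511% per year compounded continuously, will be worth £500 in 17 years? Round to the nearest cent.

£70.65

P = A·e^(−rt) = 500·e^(−1.95687).
e^(−1.95687) ≈ 0.141299998, so P ≈ 70.6500.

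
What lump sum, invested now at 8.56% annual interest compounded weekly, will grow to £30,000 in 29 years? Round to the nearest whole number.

Periodic rate = 8.56%/52 = 0.00164615; 1508 periods.
P = 30,000/(1 + 0.0856/52)^1508 ≈ 30,000/11.9455525 ≈ 2,511.3949.

£2,511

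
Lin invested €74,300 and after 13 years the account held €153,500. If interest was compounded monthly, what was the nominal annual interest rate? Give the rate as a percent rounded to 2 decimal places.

5.59%

(1 + r/12)^156 = 153,500/74,300 = 2.06595.
1 + r/12 = 2.06595^(1/156) ≈ 1.004662, so r/12 ≈ 0.00466205.
r ≈ 12·0.00466205 = 5.59446%.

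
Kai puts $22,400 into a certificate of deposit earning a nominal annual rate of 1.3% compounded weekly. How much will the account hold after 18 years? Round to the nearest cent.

Periodic rate = 1.3%/52 = 0.00025; periods = 52·18 = 936.
A = 22,400·(1 + 0.00025)^936 ≈ 22,400·1.2636075373 ≈ 28,304.8088.

$28,304.81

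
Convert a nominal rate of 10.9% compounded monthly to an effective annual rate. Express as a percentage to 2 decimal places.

11.46%

One year is 12 periods at 0.00908333 each: (1 + 0.00908333)^12 ≈ 1.114614.
EAR = 1.114614 − 1 ≈ 11.46138%.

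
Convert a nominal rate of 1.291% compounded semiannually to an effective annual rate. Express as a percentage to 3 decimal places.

EAR = (1 + 1.291%/2)^2 − 1 = (1 + 0.006455)^2 − 1.
(1 + 0.006455)^2 ≈ 1.012952, so EAR ≈ 1.29517%.

1.295%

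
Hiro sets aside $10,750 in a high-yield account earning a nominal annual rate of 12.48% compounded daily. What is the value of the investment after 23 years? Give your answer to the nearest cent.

$189,580.77

Growth factor = (1 + 0.1248/365)^8395 ≈ 17.6354202065.
A ≈ 10,750 × 17.6354202065 ≈ 189,580.7672.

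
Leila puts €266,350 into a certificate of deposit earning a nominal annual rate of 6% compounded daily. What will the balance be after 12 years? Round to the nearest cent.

€547,165.91

Growth factor = (1 + 0.06/365)^4380 ≈ 2.05431165014.
A ≈ 266,350 × 2.05431165014 ≈ 547,165.9080.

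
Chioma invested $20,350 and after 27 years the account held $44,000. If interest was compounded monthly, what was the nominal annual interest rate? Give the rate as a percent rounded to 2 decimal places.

2.86%

The 324-period growth factor is 44,000/20,350 = 2.16216.
r/12 = 2.16216^(1/324) − 1 ≈ 0.0023828, so r ≈ 12·0.0023828 = 2.85936%.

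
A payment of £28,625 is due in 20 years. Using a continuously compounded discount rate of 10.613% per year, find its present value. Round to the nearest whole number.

P = A·e^(−rt) = 28,625·e^(−2.1226).
e^(−2.1226) ≈ 0.11971995163, so P ≈ 3,426.9836.

£3,427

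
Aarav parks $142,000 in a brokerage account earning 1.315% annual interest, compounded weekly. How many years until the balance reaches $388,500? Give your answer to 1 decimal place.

(1 + 0.000252885)^(52t) = 388,500/142,000 = 2.7359.
52t·ln(1 + 0.000252885) = ln(2.7359); 52t = 1.0065/0.000252853 ≈ 3980.4453.
t ≈ 76.5470 years.

76.5 years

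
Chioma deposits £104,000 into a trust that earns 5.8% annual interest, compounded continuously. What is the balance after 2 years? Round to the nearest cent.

£116,791.57

A = P·e^(rt) = 104,000·e^(0.058·2) = 104,000·e^0.116.
e^0.116 ≈ 1.12299587213, so A ≈ 116,791.5707.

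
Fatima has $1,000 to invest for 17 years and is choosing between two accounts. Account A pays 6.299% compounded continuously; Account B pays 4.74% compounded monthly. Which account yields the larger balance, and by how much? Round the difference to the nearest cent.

Account A, by $682.86

Account A growth factor: e^(0.06299·17) = e^1.07083 ≈ 2.917800269; balance ≈ 2,917.8003.
Account B growth factor: (1 + 0.00395)^204 ≈ 2.234936293; balance ≈ 2,234.9363.
Account A is larger by 682.8640.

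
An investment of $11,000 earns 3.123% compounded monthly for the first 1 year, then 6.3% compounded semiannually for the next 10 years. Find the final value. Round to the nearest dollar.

Phase 1: 11,000·(1 + 0.0026025)^12 ≈ 11,348.4901.
Phase 2: 11,348.4901·(1 + 0.0315)^20 ≈ 21,101.9568.

$21,102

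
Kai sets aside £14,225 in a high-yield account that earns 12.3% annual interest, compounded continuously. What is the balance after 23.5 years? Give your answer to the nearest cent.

£256,082.84

A = P·e^(rt) = 14,225·e^(0.123·23.5) = 14,225·e^2.8905.
e^2.8905 ≈ 18.0023085059, so A ≈ 256,082.8385.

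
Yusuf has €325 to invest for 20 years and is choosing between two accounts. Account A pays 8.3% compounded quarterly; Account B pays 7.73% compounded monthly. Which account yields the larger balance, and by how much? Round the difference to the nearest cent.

Account A, by €162.91

A: (1 + 0.02075)^80 ≈ 5.170720794, so 325 × 5.170720794 ≈ 1,680.4843.
B: (1 + 0.0773/12)^240 ≈ 4.669452713, so 325 × 4.669452713 ≈ 1,517.5721.
Difference ≈ 162.9121 in favor of A.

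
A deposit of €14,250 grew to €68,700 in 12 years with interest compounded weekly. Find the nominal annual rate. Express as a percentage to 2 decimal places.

(1 + r/52)^624 = 68,700/14,250 = 4.82105.
1 + r/52 = 4.82105^(1/624) ≈ 1.002524, so r/52 ≈ 0.002524.
r ≈ 52·0.002524 = 13.12480%.

13.12%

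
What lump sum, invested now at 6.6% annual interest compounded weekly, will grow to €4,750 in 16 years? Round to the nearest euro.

Growth factor = (1 + 0.066/52)^832 ≈ 2.872924248.
P = 4,750/2.872924248 ≈ 1,653.3676.

€1,653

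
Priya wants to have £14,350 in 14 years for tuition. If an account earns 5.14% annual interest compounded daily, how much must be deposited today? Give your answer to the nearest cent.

£6,988.04

Growth factor = (1 + 0.0514/365)^5110 ≈ 2.0535075623.
P = 14,350/2.0535075623 ≈ 6,988.0434.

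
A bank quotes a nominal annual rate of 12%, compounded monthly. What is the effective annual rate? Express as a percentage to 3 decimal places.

12.683%

One year is 12 periods at 0.01 each: (1 + 0.01)^12 ≈ 1.126825.
EAR = 1.126825 − 1 ≈ 12.68250%.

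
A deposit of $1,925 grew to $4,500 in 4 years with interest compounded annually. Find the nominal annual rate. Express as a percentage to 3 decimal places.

23.650%

The 4-period growth factor is 4,500/1,925 = 2.33766.
r = 2.33766^(1/4) − 1 ≈ 0.236504, i.e. 23.65038%.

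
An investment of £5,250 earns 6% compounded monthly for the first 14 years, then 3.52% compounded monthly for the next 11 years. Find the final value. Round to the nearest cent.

£17,863.66

After 14 years at 6%: 5,250 × 2.3115238303 ≈ 12,135.5001.
Then 11 years at 3.52%: 12,135.5001 × 1.4720164784 ≈ 17,863.6561.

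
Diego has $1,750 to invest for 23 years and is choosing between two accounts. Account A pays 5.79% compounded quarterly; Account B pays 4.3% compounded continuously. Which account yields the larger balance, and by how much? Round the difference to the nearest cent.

A: (1 + 0.014475)^92 ≈ 3.751492765, so 1,750 × 3.751492765 ≈ 6,565.1123.
B: e^(0.043·23) = e^0.989 ≈ 2.688544583, so 1,750 × 2.688544583 ≈ 4,704.9530.
Difference ≈ 1,860.1593 in favor of A.

Account A, by $1,860.16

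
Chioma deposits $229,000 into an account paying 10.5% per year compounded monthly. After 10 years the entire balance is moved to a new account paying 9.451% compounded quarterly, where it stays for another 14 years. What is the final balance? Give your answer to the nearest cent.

After 10 years at 10.5%: 229,000 × 2.844629618381 ≈ 651,420.1826.
Then 14 years at 9.451%: 651,420.1826 × 3.697846749788 ≈ 2,408,852.0050.

$2,408,852.01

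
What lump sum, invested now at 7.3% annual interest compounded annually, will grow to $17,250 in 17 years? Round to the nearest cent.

Growth factor = (1 + 0.073)^17 ≈ 3.3128004266.
P = 17,250/3.3128004266 ≈ 5,207.0749.

$5,207.07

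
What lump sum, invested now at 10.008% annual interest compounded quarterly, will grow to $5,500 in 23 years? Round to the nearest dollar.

$566

Growth factor = (1 + 0.02502)^92 ≈ 9.713488269.
P = 5,500/9.713488269 ≈ 566.2230.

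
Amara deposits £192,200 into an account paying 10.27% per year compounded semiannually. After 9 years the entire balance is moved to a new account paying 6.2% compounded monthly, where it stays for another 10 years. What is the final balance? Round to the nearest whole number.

£878,566

Phase 1: 192,200·(1 + 0.05135)^18 ≈ 473,374.7906.
Phase 2: 473,374.7906·(1 + 0.062/12)^120 ≈ 878,566.2108.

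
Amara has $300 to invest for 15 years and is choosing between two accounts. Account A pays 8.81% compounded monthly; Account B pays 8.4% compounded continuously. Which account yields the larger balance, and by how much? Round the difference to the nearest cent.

Account A, by $61.67

Account A growth factor: (1 + 0.0881/12)^180 ≈ 3.730986242; balance ≈ 1,119.2959.
Account B growth factor: e^(0.084·15) = e^1.26 ≈ 3.525421487; balance ≈ 1,057.6264.
Account A is larger by 61.6694.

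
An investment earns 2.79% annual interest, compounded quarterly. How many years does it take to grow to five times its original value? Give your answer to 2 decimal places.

57.89 years

(1 + 0.006975)^(4t) = 5.
4t = ln 5 / ln(1 + 0.006975) ≈ 1.6094/0.00695079 ≈ 231.5476.
t ≈ 57.8869.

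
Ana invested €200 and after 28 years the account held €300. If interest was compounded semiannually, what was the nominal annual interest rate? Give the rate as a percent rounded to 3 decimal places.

1.453%

(1 + r/2)^56 = 300/200 = 1.5.
1 + r/2 = 1.5^(1/56) ≈ 1.007267, so r/2 ≈ 0.00726672.
r ≈ 2·0.00726672 = 1.45334%.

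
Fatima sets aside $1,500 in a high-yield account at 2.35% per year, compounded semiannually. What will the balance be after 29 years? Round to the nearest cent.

Growth factor = (1 + 0.01175)^58 ≈ 1.969002909.
A ≈ 1,500 × 1.969002909 ≈ 2,953.5044.

$2,953.50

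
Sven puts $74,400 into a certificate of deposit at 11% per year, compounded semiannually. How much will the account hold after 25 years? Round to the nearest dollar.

Periodic rate = 11%/2 = 0.055; periods = 2·25 = 50.
A = 74,400·(1 + 0.055)^50 ≈ 74,400·14.54196120452 ≈ 1,081,921.9136.

$1,081,922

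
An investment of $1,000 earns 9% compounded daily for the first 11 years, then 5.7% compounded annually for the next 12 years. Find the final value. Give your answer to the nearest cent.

$5,233.57

Phase 1: 1,000·(1 + 0.09/365)^4015 ≈ 2,690.9061.
Phase 2: 2,690.9061·(1 + 0.057)^12 ≈ 5,233.5742.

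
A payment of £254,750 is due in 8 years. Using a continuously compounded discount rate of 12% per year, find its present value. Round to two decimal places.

P = A·e^(−rt) = 254,750·e^(−0.96).
e^(−0.96) ≈ 0.382892885975, so P ≈ 97,541.9627.

£97,541.96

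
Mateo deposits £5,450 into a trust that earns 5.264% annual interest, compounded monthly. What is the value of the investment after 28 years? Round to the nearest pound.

Periodic rate = 5.264%/12 = 0.00438667; periods = 12·28 = 336.
A = 5,450·(1 + 0.05264/12)^336 ≈ 5,450·4.3522659838 ≈ 23,719.8496.

£23,720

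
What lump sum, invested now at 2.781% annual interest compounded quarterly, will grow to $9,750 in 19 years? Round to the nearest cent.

$5,758.66

Periodic rate = 2.781%/4 = 0.0069525; 76 periods.
P = 9,750/(1 + 0.0069525)^76 ≈ 9,750/1.693100822 ≈ 5,758.6647.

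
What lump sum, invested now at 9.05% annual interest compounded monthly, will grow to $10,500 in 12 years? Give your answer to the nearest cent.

Growth factor = (1 + 0.0905/12)^144 ≈ 2.9503545472.
P = 10,500/2.9503545472 ≈ 3,558.8943.

$3,558.89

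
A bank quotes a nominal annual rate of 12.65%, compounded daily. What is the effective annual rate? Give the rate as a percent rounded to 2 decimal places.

13.48%

One year is 365 periods at 0.000346575 each: (1 + 0.000346575)^365 ≈ 1.134825.
EAR = 1.134825 − 1 ≈ 13.48246%.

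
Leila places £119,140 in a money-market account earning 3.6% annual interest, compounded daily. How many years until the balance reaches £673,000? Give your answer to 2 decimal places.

We need (1 + 0.0000986301)^(365t) = 5.6488, so 365t = ln 5.6488 / ln 1.000099 ≈ 17555.8049.
t ≈ 17555.8049/365 = 48.0981 years.

48.10 years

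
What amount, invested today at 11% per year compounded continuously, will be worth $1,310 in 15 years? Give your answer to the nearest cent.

P = A·e^(−rt) = 1,310·e^(−1.65).
e^(−1.65) ≈ 0.1920499086, so P ≈ 251.5854.

$251.59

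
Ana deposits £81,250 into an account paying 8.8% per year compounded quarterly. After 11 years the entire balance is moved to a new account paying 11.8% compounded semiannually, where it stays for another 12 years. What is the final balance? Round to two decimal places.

Phase 1: 81,250·(1 + 0.022)^44 ≈ 211,671.6937.
Phase 2: 211,671.6937·(1 + 0.059)^24 ≈ 837,849.1384.

£837,849.14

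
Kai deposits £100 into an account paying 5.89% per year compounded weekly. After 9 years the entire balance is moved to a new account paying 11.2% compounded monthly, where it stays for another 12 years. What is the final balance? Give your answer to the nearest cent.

£647.25

After 9 years at 5.89%: 100 × 1.69859257 ≈ 169.8593.
Then 12 years at 11.2%: 169.8593 × 3.81052416 ≈ 647.2528.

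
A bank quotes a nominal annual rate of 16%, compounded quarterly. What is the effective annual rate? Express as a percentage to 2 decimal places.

EAR = (1 + 16%/4)^4 − 1 = (1 + 0.04)^4 − 1.
(1 + 0.04)^4 ≈ 1.169859, so EAR ≈ 16.98586%.

16.99%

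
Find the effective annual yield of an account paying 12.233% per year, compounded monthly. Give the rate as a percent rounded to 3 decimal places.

EAR = (1 + 12.233%/12)^12 − 1 = (1 + 0.0101942)^12 − 1.
(1 + 0.0101942)^12 ≈ 1.129427, so EAR ≈ 12.94273%.

12.943%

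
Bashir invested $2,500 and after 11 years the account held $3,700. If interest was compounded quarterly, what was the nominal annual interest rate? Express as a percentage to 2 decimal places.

3.58%

(1 + r/4)^44 = 3,700/2,500 = 1.48.
1 + r/4 = 1.48^(1/44) ≈ 1.00895, so r/4 ≈ 0.00894986.
r ≈ 4·0.00894986 = 3.57994%.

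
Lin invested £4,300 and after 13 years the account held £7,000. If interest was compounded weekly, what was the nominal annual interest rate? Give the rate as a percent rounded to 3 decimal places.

3.750%

(1 + r/52)^676 = 7,000/4,300 = 1.62791.
1 + r/52 = 1.62791^(1/676) ≈ 1.000721, so r/52 ≈ 0.000721111.
r ≈ 52·0.000721111 = 3.74978%.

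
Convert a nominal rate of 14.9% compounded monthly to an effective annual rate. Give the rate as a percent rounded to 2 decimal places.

EAR = (1 + 14.9%/12)^12 − 1 = (1 + 0.0124167)^12 − 1.
(1 + 0.0124167)^12 ≈ 1.159609, so EAR ≈ 15.96086%.

15.96%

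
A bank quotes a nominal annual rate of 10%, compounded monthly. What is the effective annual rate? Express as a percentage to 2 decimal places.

EAR = (1 + 10%/12)^12 − 1 = (1 + 0.00833333)^12 − 1.
(1 + 0.00833333)^12 ≈ 1.104713, so EAR ≈ 10.47131%.

10.47%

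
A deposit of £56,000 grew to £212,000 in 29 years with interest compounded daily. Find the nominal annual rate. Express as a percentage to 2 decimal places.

The 10585-period growth factor is 212,000/56,000 = 3.78571.
r/365 = 3.78571^(1/10585) − 1 ≈ 0.000125774, so r ≈ 365·0.000125774 = 4.59075%.

4.59%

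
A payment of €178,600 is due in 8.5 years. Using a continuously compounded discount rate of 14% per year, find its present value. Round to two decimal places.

€54,333.92

P = A·e^(−rt) = 178,600·e^(−1.19).
e^(−1.19) ≈ 0.304221264067, so P ≈ 54,333.9178.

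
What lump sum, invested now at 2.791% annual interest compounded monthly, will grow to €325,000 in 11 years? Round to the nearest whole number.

Periodic rate = 2.791%/12 = 0.00232583; 132 periods.
P = 325,000/(1 + 0.02791/12)^132 ≈ 325,000/1.35887007278 ≈ 239,169.2970.

€239,169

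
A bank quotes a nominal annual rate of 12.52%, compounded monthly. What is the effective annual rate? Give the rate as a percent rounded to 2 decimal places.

EAR = (1 + 12.52%/12)^12 − 1 = (1 + 0.0104333)^12 − 1.
(1 + 0.0104333)^12 ≈ 1.13264, so EAR ≈ 13.26402%.

13.26%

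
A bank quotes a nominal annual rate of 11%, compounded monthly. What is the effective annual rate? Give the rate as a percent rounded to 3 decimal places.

EAR = (1 + 11%/12)^12 − 1 = (1 + 0.00916667)^12 − 1.
(1 + 0.00916667)^12 ≈ 1.115719, so EAR ≈ 11.57188%.

11.572%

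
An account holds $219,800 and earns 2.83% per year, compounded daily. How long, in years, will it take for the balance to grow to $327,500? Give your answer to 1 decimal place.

14.1 years

(1 + 0.0000775342)^(365t) = 327,500/219,800 = 1.49.
365t·ln(1 + 0.0000775342) = ln(1.49); 365t = 0.39877/7.75312e-05 ≈ 5143.3462.
t ≈ 14.0914 years.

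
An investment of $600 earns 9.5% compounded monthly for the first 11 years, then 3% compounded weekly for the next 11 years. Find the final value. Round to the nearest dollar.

$2,363

After 11 years at 9.5%: 600 × 2.831722671 ≈ 1,699.0336.
Then 11 years at 3%: 1,699.0336 × 1.390835776 ≈ 2,363.0767.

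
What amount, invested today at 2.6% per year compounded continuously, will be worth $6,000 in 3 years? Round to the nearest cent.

$5,549.79

P = A·e^(−rt) = 6,000·e^(−0.078).
e^(−0.078) ≈ 0.9249644265, so P ≈ 5,549.7866.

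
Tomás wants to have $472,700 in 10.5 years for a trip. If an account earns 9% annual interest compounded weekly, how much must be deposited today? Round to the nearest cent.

Growth factor = (1 + 0.09/52)^546 ≈ 2.57071264416.
P = 472,700/2.57071264416 ≈ 183,878.9727.

$183,878.97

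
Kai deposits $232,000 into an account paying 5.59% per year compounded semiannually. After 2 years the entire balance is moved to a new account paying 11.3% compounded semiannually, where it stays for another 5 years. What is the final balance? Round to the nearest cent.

After 2 years at 5.59%: 232,000 × 1.11657516372 ≈ 259,045.4380.
Then 5 years at 11.3%: 259,045.4380 × 1.73258685008 ≈ 448,818.7194.

$448,818.72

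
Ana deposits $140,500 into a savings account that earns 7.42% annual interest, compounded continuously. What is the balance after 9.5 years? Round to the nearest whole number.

A = P·e^(rt) = 140,500·e^(0.0742·9.5) = 140,500·e^0.7049.
e^0.7049 ≈ 2.02364431037, so A ≈ 284,322.0256.

$284,322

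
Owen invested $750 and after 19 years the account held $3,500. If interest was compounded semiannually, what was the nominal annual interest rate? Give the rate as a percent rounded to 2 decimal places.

(1 + r/2)^38 = 3,500/750 = 4.66667.
1 + r/2 = 4.66667^(1/38) ≈ 1.041371, so r/2 ≈ 0.0413709.
r ≈ 2·0.0413709 = 8.27418%.

8.27%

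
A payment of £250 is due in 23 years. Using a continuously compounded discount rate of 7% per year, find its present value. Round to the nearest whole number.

P = A·e^(−rt) = 250·e^(−1.61).
e^(−1.61) ≈ 0.199887614, so P ≈ 49.9719.

£50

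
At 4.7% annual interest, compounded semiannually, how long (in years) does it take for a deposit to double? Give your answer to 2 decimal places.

(1 + 0.0235)^(2t) = 2.
2t = ln 2 / ln(1 + 0.0235) ≈ 0.69315/0.0232281 ≈ 29.8409.
t ≈ 14.9204.

14.92 years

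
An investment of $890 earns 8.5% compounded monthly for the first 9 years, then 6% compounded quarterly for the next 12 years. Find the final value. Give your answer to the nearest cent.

Phase 1: 890·(1 + 0.085/12)^108 ≈ 1,907.4543.
Phase 2: 1,907.4543·(1 + 0.015)^48 ≈ 3,897.8415.

$3,897.84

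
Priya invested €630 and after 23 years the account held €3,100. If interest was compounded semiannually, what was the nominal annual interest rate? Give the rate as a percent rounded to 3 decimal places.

The 46-period growth factor is 3,100/630 = 4.92063.
r/2 = 4.92063^(1/46) − 1 ≈ 0.0352469, so r ≈ 2·0.0352469 = 7.04938%.

7.049%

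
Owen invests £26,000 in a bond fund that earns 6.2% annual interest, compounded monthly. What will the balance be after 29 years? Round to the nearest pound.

£156,252

Periodic rate = 6.2%/12 = 0.00516667; periods = 12·29 = 348.
A = 26,000·(1 + 0.062/12)^348 ≈ 26,000·6.0096776037 ≈ 156,251.6177.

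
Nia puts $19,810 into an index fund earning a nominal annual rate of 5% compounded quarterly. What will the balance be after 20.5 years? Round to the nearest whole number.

$54,863

Periodic rate = 5%/4 = 0.0125; periods = 4·20.5 = 82.
A = 19,810·(1 + 0.0125)^82 ≈ 19,810·2.7694441713 ≈ 54,862.6890.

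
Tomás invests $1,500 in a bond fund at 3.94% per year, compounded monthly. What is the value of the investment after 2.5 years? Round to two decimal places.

$1,655.00

Growth factor = (1 + 0.0394/12)^30 ≈ 1.103336366.
A ≈ 1,500 × 1.103336366 ≈ 1,655.0045.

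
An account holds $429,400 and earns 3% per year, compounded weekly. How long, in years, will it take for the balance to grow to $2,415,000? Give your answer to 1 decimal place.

(1 + 0.000576923)^(52t) = 2,415,000/429,400 = 5.6241.
52t·ln(1 + 0.000576923) = ln(5.6241); 52t = 1.7271/0.000576757 ≈ 2994.4440.
t ≈ 57.5855 years.

57.6 years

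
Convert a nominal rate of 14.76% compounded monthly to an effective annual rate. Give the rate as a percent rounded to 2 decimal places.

One year is 12 periods at 0.0123 each: (1 + 0.0123)^12 ≈ 1.158006.
EAR = 1.158006 − 1 ≈ 15.80061%.

15.80%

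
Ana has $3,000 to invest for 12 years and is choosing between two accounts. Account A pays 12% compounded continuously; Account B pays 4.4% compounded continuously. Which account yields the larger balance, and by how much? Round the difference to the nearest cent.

A: e^(0.12·12) = e^1.44 ≈ 4.220695817, so 3,000 × 4.220695817 ≈ 12,662.0875.
B: e^(0.044·12) = e^0.528 ≈ 1.69553784, so 3,000 × 1.69553784 ≈ 5,086.6135.
Difference ≈ 7,575.4739 in favor of A.

Account A, by $7,575.47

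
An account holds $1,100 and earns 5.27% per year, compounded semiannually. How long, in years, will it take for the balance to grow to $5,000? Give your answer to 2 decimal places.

29.11 years

(1 + 0.02635)^(2t) = 5,000/1,100 = 4.5455.
2t·ln(1 + 0.02635) = ln(4.5455); 2t = 1.5141/0.0260088 ≈ 58.2159.
t ≈ 29.1080 years.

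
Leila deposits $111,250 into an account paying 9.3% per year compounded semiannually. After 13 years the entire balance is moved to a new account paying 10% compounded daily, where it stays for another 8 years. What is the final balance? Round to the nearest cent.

Phase 1: 111,250·(1 + 0.0465)^26 ≈ 362,677.0455.
Phase 2: 362,677.0455·(1 + 0.1/365)^2920 ≈ 807,064.1746.

$807,064.17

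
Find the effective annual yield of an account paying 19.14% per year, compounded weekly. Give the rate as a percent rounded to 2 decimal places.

EAR = (1 + 19.14%/52)^52 − 1 = (1 + 0.00368077)^52 − 1.
(1 + 0.00368077)^52 ≈ 1.210518, so EAR ≈ 21.05183%.

21.05%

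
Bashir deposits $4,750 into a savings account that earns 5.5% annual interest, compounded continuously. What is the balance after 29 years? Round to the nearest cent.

A = P·e^(rt) = 4,750·e^(0.055·29) = 4,750·e^1.595.
e^1.595 ≈ 4.9283290721, so A ≈ 23,409.5631.

$23,409.56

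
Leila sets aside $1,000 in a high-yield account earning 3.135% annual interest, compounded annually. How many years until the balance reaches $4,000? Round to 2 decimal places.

(1 + 0.03135)^t = 4,000/1,000 = 4.
t·ln(1 + 0.03135) = ln(4); t = 1.3863/0.0308686 ≈ 44.9095.

44.91 years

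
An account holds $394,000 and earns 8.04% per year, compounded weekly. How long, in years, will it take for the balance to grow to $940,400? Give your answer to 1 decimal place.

10.8 years

(1 + 0.00154615)^(52t) = 940,400/394,000 = 2.3868.
52t·ln(1 + 0.00154615) = ln(2.3868); 52t = 0.86995/0.00154496 ≈ 563.0919.
t ≈ 10.8287 years.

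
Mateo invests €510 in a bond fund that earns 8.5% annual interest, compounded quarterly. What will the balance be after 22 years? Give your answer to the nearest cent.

Growth factor = (1 + 0.02125)^88 ≈ 6.362416849.
A ≈ 510 × 6.362416849 ≈ 3,244.8326.

€3,244.83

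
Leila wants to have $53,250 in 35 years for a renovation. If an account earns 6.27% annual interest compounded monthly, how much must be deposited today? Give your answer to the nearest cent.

$5,966.80

Growth factor = (1 + 0.005225)^420 ≈ 8.9243791411.
P = 53,250/8.9243791411 ≈ 5,966.8016.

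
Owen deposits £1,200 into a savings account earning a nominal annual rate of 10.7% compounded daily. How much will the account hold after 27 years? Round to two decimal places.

Growth factor = (1 + 0.107/365)^9855 ≈ 17.967716621.
A ≈ 1,200 × 17.967716621 ≈ 21,561.2599.

£21,561.26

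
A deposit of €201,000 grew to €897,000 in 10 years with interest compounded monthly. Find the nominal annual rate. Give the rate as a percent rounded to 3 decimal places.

15.051%

The 120-period growth factor is 897,000/201,000 = 4.46269.
r/12 = 4.46269^(1/120) − 1 ≈ 0.0125426, so r ≈ 12·0.0125426 = 15.05112%.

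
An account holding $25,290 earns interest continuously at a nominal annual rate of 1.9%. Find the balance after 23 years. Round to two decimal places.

A = P·e^(rt) = 25,290·e^(0.019·23) = 25,290·e^0.437.
e^0.437 ≈ 1.5480560771, so A ≈ 39,150.3382.

$39,150.34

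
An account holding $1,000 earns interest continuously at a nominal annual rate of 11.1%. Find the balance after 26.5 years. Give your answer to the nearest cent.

A = P·e^(rt) = 1,000·e^(0.111·26.5) = 1,000·e^2.9415.
e^2.9415 ≈ 18.944241373, so A ≈ 18,944.2414.

$18,944.24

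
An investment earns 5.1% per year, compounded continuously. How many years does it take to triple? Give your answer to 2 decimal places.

21.54 years

e^(0.051t) = 3, so 0.051t = ln 3 ≈ 1.0986.
t ≈ 1.0986/0.051 ≈ 21.5414.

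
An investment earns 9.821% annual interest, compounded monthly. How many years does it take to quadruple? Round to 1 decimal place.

(1 + 0.00818417)^(12t) = 4.
12t = ln 4 / ln(1 + 0.00818417) ≈ 1.3863/0.00815086 ≈ 170.0796.
t ≈ 14.1733.

14.2 years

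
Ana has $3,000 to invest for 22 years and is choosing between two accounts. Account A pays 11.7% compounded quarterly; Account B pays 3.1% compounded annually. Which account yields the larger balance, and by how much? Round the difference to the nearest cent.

Account A, by $32,055.51

A: (1 + 0.02925)^88 ≈ 12.642619255, so 3,000 × 12.642619255 ≈ 37,927.8578.
B: (1 + 0.031)^22 ≈ 1.957449814, so 3,000 × 1.957449814 ≈ 5,872.3494.
Difference ≈ 32,055.5083 in favor of A.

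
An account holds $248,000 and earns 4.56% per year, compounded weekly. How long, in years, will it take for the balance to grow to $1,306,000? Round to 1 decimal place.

(1 + 0.000876923)^(52t) = 1,306,000/248,000 = 5.2661.
52t·ln(1 + 0.000876923) = ln(5.2661); 52t = 1.6613/0.000876539 ≈ 1895.2904.
t ≈ 36.4479 years.

36.4 years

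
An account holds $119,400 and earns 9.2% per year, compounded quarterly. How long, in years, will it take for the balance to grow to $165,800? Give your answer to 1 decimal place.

We need (1 + 0.023)^(4t) = 1.3886, so 4t = ln 1.3886 / ln 1.023 ≈ 14.4376.
t ≈ 14.4376/4 = 3.6094 years.

3.6 years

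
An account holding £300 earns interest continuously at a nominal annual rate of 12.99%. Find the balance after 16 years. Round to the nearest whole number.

£2,398

A = P·e^(rt) = 300·e^(0.1299·16) = 300·e^2.0784.
e^2.0784 ≈ 7.991672004, so A ≈ 2,397.5016.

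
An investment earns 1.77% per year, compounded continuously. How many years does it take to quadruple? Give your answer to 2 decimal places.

78.32 years

e^(0.0177t) = 4, so 0.0177t = ln 4 ≈ 1.3863.
t ≈ 1.3863/0.0177 ≈ 78.3217.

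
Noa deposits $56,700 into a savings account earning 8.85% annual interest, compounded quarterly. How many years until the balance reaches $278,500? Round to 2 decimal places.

18.18 years

(1 + 0.022125)^(4t) = 278,500/56,700 = 4.9118.
4t·ln(1 + 0.022125) = ln(4.9118); 4t = 1.5916/0.0218838 ≈ 72.7316.
t ≈ 18.1829 years.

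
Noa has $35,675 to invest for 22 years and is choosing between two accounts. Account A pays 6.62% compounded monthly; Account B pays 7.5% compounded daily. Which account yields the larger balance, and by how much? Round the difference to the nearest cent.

Account B, by $33,275.85

A: (1 + 0.0662/12)^264 ≈ 4.27334749583, so 35,675 × 4.27334749583 ≈ 152,451.6719.
B: (1 + 0.075/365)^8030 ≈ 5.20609733279, so 35,675 × 5.20609733279 ≈ 185,727.5223.
Difference ≈ 33,275.8504 in favor of B.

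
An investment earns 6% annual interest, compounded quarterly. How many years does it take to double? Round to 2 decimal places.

11.64 years

(1 + 0.015)^(4t) = 2.
4t = ln 2 / ln(1 + 0.015) ≈ 0.69315/0.0148886 ≈ 46.5555.
t ≈ 11.6389.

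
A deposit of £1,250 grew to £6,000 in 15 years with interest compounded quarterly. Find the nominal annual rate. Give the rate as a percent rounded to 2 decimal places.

10.60%

The 60-period growth factor is 6,000/1,250 = 4.8.
r/4 = 4.8^(1/60) − 1 ≈ 0.0264883, so r ≈ 4·0.0264883 = 10.59534%.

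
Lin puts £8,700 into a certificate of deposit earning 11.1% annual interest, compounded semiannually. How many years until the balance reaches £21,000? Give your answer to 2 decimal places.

(1 + 0.0555)^(2t) = 21,000/8,700 = 2.4138.
2t·ln(1 + 0.0555) = ln(2.4138); 2t = 0.8812/0.0540146 ≈ 16.3141.
t ≈ 8.1571 years.

8.16 years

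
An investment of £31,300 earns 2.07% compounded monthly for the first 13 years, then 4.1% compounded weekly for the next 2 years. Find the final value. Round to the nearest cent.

£44,453.96

After 13 years at 2.07%: 31,300 × 1.3084826296 ≈ 40,955.5063.
Then 2 years at 4.1%: 40,955.5063 × 1.0854207394 ≈ 44,453.9559.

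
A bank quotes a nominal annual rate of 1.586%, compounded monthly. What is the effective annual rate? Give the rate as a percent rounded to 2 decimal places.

One year is 12 periods at 0.00132167 each: (1 + 0.00132167)^12 ≈ 1.015976.
EAR = 1.015976 − 1 ≈ 1.59758%.

1.60%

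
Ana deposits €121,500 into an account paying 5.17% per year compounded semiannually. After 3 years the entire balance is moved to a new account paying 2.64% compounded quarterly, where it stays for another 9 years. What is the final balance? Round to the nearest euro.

After 3 years at 5.17%: 121,500 × 1.16547557591 ≈ 141,605.2825.
Then 9 years at 2.64%: 141,605.2825 × 1.26721217897 ≈ 179,443.9386.

€179,444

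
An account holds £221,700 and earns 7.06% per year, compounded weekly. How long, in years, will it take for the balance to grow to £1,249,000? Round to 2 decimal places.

(1 + 0.00135769)^(52t) = 1,249,000/221,700 = 5.6337.
52t·ln(1 + 0.00135769) = ln(5.6337); 52t = 1.7288/0.00135677 ≈ 1274.1817.
t ≈ 24.5035 years.

24.50 years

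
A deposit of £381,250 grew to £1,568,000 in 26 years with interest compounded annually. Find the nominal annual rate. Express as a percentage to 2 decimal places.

The 26-period growth factor is 1,568,000/381,250 = 4.11279.
r = 4.11279^(1/26) − 1 ≈ 0.0558947, i.e. 5.58947%.

5.59%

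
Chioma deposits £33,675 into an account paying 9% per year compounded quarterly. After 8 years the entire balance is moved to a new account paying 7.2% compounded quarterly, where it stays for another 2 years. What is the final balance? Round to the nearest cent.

£79,161.85

After 8 years at 9%: 33,675 × 2.0381030258 ≈ 68,633.1194.
Then 2 years at 7.2%: 68,633.1194 × 1.1534060471 ≈ 79,161.8549.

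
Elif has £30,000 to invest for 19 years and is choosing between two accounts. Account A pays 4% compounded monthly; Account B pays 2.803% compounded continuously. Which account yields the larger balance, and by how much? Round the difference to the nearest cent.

Account A, by £12,968.14

A: (1 + 0.04/12)^228 ≈ 2.1355754482, so 30,000 × 2.1355754482 ≈ 64,067.2634.
B: e^(0.02803·19) = e^0.53257 ≈ 1.7033041801, so 30,000 × 1.7033041801 ≈ 51,099.1254.
Difference ≈ 12,968.1380 in favor of A.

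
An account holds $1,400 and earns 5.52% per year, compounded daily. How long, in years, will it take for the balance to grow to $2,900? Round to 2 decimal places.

13.19 years

(1 + 0.000151233)^(365t) = 2,900/1,400 = 2.0714.
365t·ln(1 + 0.000151233) = ln(2.0714); 365t = 0.72824/0.000151221 ≈ 4815.7093.
t ≈ 13.1937 years.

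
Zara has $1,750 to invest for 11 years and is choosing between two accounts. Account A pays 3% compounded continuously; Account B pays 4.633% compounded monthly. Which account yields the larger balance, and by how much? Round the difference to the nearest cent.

Account B, by $476.13

A: e^(0.03·11) = e^0.33 ≈ 1.390968128, so 1,750 × 1.390968128 ≈ 2,434.1942.
B: (1 + 0.04633/12)^132 ≈ 1.663042451, so 1,750 × 1.663042451 ≈ 2,910.3243.
Difference ≈ 476.1301 in favor of B.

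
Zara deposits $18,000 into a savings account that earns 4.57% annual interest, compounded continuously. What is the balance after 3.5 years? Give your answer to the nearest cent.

$21,122.14

A = P·e^(rt) = 18,000·e^(0.0457·3.5) = 18,000·e^0.15995.
e^0.15995 ≈ 1.1734521969, so A ≈ 21,122.1395.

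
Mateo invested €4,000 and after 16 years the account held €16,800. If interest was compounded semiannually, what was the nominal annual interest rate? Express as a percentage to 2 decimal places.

The 32-period growth factor is 16,800/4,000 = 4.2.
r/2 = 4.2^(1/32) − 1 ≈ 0.0458672, so r ≈ 2·0.0458672 = 9.17344%.

9.17%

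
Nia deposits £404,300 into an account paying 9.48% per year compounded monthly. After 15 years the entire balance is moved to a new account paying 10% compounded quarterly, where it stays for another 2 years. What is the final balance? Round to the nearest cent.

After 15 years at 9.48%: 404,300 × 4.122305145217 ≈ 1,666,647.9702.
Then 2 years at 10%: 1,666,647.9702 × 1.21840289751 ≈ 2,030,648.7160.

£2,030,648.72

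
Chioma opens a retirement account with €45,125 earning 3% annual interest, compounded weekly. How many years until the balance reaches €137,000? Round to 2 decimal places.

37.03 years

We need (1 + 0.000576923)^(52t) = 3.036, so 52t = ln 3.036 / ln 1.000577 ≈ 1925.4990.
t ≈ 1925.4990/52 = 37.0288 years.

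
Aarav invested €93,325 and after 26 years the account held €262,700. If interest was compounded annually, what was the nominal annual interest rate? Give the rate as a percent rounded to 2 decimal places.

4.06%

(1 + r)^26 = 262,700/93,325 = 2.81489.
1 + r = 2.81489^(1/26) ≈ 1.040608, so r ≈ 0.0406076.
r ≈ 4.06076%.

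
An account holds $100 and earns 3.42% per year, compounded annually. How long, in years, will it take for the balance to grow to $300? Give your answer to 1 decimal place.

32.7 years

We need (1 + 0.0342)^t = 3, so t = ln 3 / ln 1.0342 ≈ 32.6694.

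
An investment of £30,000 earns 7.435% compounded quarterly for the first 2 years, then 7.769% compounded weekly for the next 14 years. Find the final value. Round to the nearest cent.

After 2 years at 7.435%: 30,000 × 1.15874197138 ≈ 34,762.2591.
Then 14 years at 7.769%: 34,762.2591 × 2.96491482561 ≈ 103,067.1375.

£103,067.14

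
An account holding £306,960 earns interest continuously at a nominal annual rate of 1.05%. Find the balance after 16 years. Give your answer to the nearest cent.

£363,114.22

A = P·e^(rt) = 306,960·e^(0.0105·16) = 306,960·e^0.168.
e^0.168 ≈ 1.18293661065, so A ≈ 363,114.2220.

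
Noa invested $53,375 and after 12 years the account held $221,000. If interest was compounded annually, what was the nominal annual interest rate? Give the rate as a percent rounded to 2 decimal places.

(1 + r)^12 = 221,000/53,375 = 4.14052.
1 + r = 4.14052^(1/12) ≈ 1.125696, so r ≈ 0.125696.
r ≈ 12.56962%.

12.57%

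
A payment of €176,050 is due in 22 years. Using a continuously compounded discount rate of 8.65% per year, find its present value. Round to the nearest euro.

€26,253

P = A·e^(−rt) = 176,050·e^(−1.903).
e^(−1.903) ≈ 0.149120585751, so P ≈ 26,252.6791.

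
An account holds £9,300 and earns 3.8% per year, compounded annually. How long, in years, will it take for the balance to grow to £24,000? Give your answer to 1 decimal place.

(1 + 0.038)^t = 24,000/9,300 = 2.5806.
t·ln(1 + 0.038) = ln(2.5806); t = 0.94804/0.0372958 ≈ 25.4195.

25.4 years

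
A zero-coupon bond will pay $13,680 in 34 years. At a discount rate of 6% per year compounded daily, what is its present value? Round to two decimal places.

$1,779.09

Periodic rate = 6%/365 = 0.000164384; 12410 periods.
P = 13,680/(1 + 0.06/365)^12410 ≈ 13,680/7.6893199543 ≈ 1,779.0910.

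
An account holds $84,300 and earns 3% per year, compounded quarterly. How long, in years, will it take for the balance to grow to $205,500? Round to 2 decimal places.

(1 + 0.0075)^(4t) = 205,500/84,300 = 2.4377.
4t·ln(1 + 0.0075) = ln(2.4377); 4t = 0.89106/0.00747201 ≈ 119.2535.
t ≈ 29.8134 years.

29.81 years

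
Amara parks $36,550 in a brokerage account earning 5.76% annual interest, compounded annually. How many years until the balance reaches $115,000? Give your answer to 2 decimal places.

We need (1 + 0.0576)^t = 3.1464, so t = ln 3.1464 / ln 1.0576 ≈ 20.4680.

20.47 years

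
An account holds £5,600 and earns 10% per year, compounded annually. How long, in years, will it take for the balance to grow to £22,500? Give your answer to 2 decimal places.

14.59 years

We need (1 + 0.1)^t = 4.0179, so t = ln 4.0179 / ln 1.1 ≈ 14.5918.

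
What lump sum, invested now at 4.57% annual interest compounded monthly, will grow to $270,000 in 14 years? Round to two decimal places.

Growth factor = (1 + 0.0457/12)^168 ≈ 1.89379887486.
P = 270,000/1.89379887486 ≈ 142,570.5779.

$142,570.58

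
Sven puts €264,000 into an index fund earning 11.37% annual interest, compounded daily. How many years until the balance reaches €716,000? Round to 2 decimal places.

(1 + 0.000311507)^(365t) = 716,000/264,000 = 2.7121.
365t·ln(1 + 0.000311507) = ln(2.7121); 365t = 0.99773/0.000311458 ≈ 3203.4174.
t ≈ 8.7765 years.

8.78 years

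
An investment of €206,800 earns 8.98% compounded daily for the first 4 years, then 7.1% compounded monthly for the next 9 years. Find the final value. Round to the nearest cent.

€560,049.41

Phase 1: 206,800·(1 + 0.0898/365)^1460 ≈ 296,162.4032.
Phase 2: 296,162.4032·(1 + 0.071/12)^108 ≈ 560,049.4100.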